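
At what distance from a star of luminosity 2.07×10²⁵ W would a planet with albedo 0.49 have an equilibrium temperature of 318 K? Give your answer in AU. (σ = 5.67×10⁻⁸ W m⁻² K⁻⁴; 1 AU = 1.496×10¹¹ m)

From T_eq⁴ = L(1−A)/(16πσd²): d = √[L(1−A)/(16πσT_eq⁴)].
d = √[2.07×10²⁵ × 0.51 / (16π × 5.67×10⁻⁸ × (318)⁴)] = 1.90×10¹⁰ m = 0.127 AU.

d ≈ 0.127 AU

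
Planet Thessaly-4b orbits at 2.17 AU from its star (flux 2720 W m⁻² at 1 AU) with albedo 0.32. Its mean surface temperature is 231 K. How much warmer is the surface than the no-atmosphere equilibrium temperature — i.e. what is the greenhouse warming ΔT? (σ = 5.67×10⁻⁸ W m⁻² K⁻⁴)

ΔT ≈ 27.0 K

S = 2720/2.17² = 577.6 W m⁻².
T_eq = [S(1−A)/(4σ)]^(1/4) = [577.6×0.68/(4×5.67×10⁻⁸)]^(1/4) = 204.0 K.
ΔT = T_surf − T_eq = 231 − 204.0.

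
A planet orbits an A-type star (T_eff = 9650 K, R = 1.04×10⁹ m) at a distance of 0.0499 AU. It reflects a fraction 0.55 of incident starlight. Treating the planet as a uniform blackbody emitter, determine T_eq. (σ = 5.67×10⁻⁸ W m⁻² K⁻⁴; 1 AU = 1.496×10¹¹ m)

T_eq ≈ 2090 K

d = 0.0499 AU = 7.47×10⁹ m.
L = 4πR_⋆²σT_⋆⁴ = 4π(1.04×10⁹)² × 5.67×10⁻⁸ × (9650)⁴ = 6.68×10²⁷ W.
S = L/(4πd²) = 9.54×10⁶ W m⁻².
Energy balance: absorbed = emitted ⇒ πR²·S(1−A) = 4πR²·σT_eq⁴, so T_eq⁴ = S(1−A)/(4σ).
T_eq = [9.54×10⁶ × 0.45 / (4 × 5.67×10⁻⁸)]^(1/4) = (1.89×10¹³)^(1/4) = 2090 K.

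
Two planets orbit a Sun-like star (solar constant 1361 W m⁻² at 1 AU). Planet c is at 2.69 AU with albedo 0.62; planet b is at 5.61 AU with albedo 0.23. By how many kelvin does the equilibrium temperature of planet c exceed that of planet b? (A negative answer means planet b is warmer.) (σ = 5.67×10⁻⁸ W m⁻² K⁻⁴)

T_eq = [S₀(1−A)/(4σd²)]^(1/4), so T ∝ (1−A)^(1/4) / √d.
T₁ = [1361×0.38/(4×5.67×10⁻⁸×2.69²)]^(1/4) = 133.24 K.
T₂ = [1361×0.77/(4×5.67×10⁻⁸×5.61²)]^(1/4) = 110.08 K.

ΔT ≈ 23.2 K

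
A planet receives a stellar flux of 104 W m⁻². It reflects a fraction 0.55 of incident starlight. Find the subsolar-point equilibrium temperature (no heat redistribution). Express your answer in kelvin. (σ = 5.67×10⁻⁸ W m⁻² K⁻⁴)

T_ss ≈ 169 K

At the subsolar point the surface absorbs S(1−A) and emits σT⁴ per unit area — no factor of 4, since only the local patch is in balance.
T = [104 × 0.45 / 5.67×10⁻⁸]^(1/4) = (8.25×10⁸)^(1/4) = 169 K.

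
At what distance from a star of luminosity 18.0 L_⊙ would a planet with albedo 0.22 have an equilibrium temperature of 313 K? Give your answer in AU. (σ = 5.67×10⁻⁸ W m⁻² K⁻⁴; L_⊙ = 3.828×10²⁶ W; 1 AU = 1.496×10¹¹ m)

L = 18.0 × 3.828×10²⁶ = 6.89×10²⁷ W.
From T_eq⁴ = L(1−A)/(16πσd²): d = √[L(1−A)/(16πσT_eq⁴)].
d = √[6.89×10²⁷ × 0.78 / (16π × 5.67×10⁻⁸ × (313)⁴)] = 4.43×10¹¹ m = 2.96 AU.

d ≈ 2.96 AU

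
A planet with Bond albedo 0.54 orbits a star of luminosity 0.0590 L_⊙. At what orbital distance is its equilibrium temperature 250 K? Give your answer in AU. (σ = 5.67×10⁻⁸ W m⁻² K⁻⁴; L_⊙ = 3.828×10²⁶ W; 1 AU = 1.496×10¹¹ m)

d ≈ 0.204 AU

L = 0.0590 × 3.828×10²⁶ = 2.26×10²⁵ W.
From T_eq⁴ = L(1−A)/(16πσd²): d = √[L(1−A)/(16πσT_eq⁴)].
d = √[2.26×10²⁵ × 0.46 / (16π × 5.67×10⁻⁸ × (250)⁴)] = 3.05×10¹⁰ m = 0.204 AU.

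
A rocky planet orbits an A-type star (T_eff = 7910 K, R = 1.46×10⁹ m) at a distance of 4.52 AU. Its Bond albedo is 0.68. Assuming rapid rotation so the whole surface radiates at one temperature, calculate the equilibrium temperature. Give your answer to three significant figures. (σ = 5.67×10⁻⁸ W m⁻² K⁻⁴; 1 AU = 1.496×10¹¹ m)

d = 4.52 AU = 6.76×10¹¹ m.
L = 4πR_⋆²σT_⋆⁴ = 4π(1.46×10⁹)² × 5.67×10⁻⁸ × (7910)⁴ = 5.95×10²⁷ W.
S = L/(4πd²) = 1030 W m⁻².
Energy balance: absorbed = emitted ⇒ πR²·S(1−A) = 4πR²·σT_eq⁴, so T_eq⁴ = S(1−A)/(4σ).
T_eq = [1030 × 0.32 / (4 × 5.67×10⁻⁸)]^(1/4) = (1.46×10⁹)^(1/4) = 195 K.

T_eq ≈ 195 K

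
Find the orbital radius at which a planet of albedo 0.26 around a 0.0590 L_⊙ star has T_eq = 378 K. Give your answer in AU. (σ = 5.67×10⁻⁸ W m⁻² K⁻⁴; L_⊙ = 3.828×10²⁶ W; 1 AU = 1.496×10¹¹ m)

d ≈ 0.113 AU

L = 0.0590 × 3.828×10²⁶ = 2.26×10²⁵ W.
From T_eq⁴ = L(1−A)/(16πσd²): d = √[L(1−A)/(16πσT_eq⁴)].
d = √[2.26×10²⁵ × 0.74 / (16π × 5.67×10⁻⁸ × (378)⁴)] = 1.69×10¹⁰ m = 0.113 AU.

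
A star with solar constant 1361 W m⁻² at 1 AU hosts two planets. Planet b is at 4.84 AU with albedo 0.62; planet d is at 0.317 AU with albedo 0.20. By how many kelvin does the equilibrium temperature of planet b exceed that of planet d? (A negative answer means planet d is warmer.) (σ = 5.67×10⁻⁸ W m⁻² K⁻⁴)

T_eq = [S₀(1−A)/(4σd²)]^(1/4), so T ∝ (1−A)^(1/4) / √d.
T₁ = [1361×0.38/(4×5.67×10⁻⁸×4.84²)]^(1/4) = 99.33 K.
T₂ = [1361×0.80/(4×5.67×10⁻⁸×0.317²)]^(1/4) = 467.52 K.

ΔT ≈ -368.2 K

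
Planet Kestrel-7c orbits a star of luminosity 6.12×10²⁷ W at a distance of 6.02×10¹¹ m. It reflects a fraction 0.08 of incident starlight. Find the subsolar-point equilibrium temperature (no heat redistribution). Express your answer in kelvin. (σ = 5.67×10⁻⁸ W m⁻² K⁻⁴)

Flux: S = L/(4πd²) = 6.12×10²⁷/(4π×(6.02×10¹¹)²) = 1340 W m⁻².
At the subsolar point the surface absorbs S(1−A) and emits σT⁴ per unit area — no factor of 4, since only the local patch is in balance.
T = [1340 × 0.92 / 5.67×10⁻⁸]^(1/4) = (2.18×10¹⁰)^(1/4) = 384 K.

T_ss ≈ 384 K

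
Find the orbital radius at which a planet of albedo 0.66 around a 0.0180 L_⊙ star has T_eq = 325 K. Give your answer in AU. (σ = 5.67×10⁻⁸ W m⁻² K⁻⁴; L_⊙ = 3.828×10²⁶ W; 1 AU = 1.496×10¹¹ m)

d ≈ 0.0574 AU

L = 0.0180 × 3.828×10²⁶ = 6.89×10²⁴ W.
From T_eq⁴ = L(1−A)/(16πσd²): d = √[L(1−A)/(16πσT_eq⁴)].
d = √[6.89×10²⁴ × 0.34 / (16π × 5.67×10⁻⁸ × (325)⁴)] = 8.58×10⁹ m = 0.0574 AU.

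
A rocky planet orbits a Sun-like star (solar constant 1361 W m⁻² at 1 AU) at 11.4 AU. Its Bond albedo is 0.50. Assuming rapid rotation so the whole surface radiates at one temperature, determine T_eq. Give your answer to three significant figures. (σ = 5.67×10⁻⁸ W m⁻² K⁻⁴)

T_eq ≈ 69.3 K

Flux at 11.4 AU: S = 1361/11.4² = 10.5 W m⁻².
Energy balance: absorbed = emitted ⇒ πR²·S(1−A) = 4πR²·σT_eq⁴, so T_eq⁴ = S(1−A)/(4σ).
T_eq = [10.5 × 0.50 / (4 × 5.67×10⁻⁸)]^(1/4) = (2.31×10⁷)^(1/4) = 69.3 K.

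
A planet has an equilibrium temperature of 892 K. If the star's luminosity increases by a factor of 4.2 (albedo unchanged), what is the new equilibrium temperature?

T_eq ≈ 1280 K

T_eq ∝ L^(1/4) · d^(−1/2).
T′ = 892 × 4.2^(1/4) = 1280 K.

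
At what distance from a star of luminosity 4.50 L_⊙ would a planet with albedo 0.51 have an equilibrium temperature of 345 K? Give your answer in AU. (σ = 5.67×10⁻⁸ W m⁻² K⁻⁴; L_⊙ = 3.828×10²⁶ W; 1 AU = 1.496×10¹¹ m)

L = 4.50 × 3.828×10²⁶ = 1.72×10²⁷ W.
From T_eq⁴ = L(1−A)/(16πσd²): d = √[L(1−A)/(16πσT_eq⁴)].
d = √[1.72×10²⁷ × 0.49 / (16π × 5.67×10⁻⁸ × (345)⁴)] = 1.45×10¹¹ m = 0.966 AU.

d ≈ 0.966 AU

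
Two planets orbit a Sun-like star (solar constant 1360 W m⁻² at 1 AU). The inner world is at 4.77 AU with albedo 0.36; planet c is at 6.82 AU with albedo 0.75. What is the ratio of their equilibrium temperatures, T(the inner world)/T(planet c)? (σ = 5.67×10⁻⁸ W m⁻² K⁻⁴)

T_eq = [S₀(1−A)/(4σd²)]^(1/4), so T ∝ (1−A)^(1/4) / √d.
T₁ = [1360×0.64/(4×5.67×10⁻⁸×4.77²)]^(1/4) = 113.96 K.
T₂ = [1360×0.25/(4×5.67×10⁻⁸×6.82²)]^(1/4) = 75.35 K.

T₁/T₂ ≈ 1.512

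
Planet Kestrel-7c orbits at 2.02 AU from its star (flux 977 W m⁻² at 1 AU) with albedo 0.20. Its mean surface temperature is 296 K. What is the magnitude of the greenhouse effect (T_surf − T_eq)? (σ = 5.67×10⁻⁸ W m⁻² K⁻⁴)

S = 977/2.02² = 239.4 W m⁻².
T_eq = [S(1−A)/(4σ)]^(1/4) = [239.4×0.80/(4×5.67×10⁻⁸)]^(1/4) = 170.5 K.
ΔT = T_surf − T_eq = 296 − 170.5.

ΔT ≈ 125.5 K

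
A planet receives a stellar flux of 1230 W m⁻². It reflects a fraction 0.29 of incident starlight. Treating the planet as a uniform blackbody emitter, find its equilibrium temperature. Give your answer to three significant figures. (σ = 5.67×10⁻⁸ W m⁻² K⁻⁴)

Energy balance: absorbed = emitted ⇒ πR²·S(1−A) = 4πR²·σT_eq⁴, so T_eq⁴ = S(1−A)/(4σ).
T_eq = [1230 × 0.71 / (4 × 5.67×10⁻⁸)]^(1/4) = (3.85×10⁹)^(1/4) = 249 K.

T_eq ≈ 249 K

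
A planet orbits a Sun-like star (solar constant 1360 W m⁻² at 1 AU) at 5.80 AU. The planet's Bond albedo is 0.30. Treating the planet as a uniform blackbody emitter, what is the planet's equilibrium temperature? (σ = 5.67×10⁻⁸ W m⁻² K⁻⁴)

T_eq ≈ 106 K

Flux at 5.80 AU: S = 1360/5.80² = 40.4 W m⁻².
Energy balance: absorbed = emitted ⇒ πR²·S(1−A) = 4πR²·σT_eq⁴, so T_eq⁴ = S(1−A)/(4σ).
T_eq = [40.4 × 0.70 / (4 × 5.67×10⁻⁸)]^(1/4) = (1.25×10⁸)^(1/4) = 106 K.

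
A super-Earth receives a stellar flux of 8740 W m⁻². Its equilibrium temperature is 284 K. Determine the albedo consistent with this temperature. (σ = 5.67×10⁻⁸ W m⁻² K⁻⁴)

A ≈ 0.83

From T_eq⁴ = S(1−A)/(4σ): 1−A = 4σT_eq⁴/S.
1−A = 4 × 5.67×10⁻⁸ × (284)⁴ / 8740 = 0.169.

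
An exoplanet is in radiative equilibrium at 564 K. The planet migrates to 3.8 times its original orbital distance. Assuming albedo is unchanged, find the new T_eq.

T_eq ≈ 289 K

T_eq ∝ L^(1/4) · d^(−1/2).
T′ = 564 / 3.8^(1/2) = 289 K.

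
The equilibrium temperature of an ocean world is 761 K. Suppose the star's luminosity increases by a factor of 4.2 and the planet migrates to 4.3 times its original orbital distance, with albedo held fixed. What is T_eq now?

T_eq ∝ L^(1/4) · d^(−1/2).
T′ = 761 × 4.2^(1/4) / 4.3^(1/2) = 525 K.

T_eq ≈ 525 K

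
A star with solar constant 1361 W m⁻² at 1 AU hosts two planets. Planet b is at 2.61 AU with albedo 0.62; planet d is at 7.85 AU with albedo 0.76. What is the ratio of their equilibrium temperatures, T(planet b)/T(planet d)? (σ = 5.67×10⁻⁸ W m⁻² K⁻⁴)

T_eq = [S₀(1−A)/(4σd²)]^(1/4), so T ∝ (1−A)^(1/4) / √d.
T₁ = [1361×0.38/(4×5.67×10⁻⁸×2.61²)]^(1/4) = 135.26 K.
T₂ = [1361×0.24/(4×5.67×10⁻⁸×7.85²)]^(1/4) = 69.53 K.

T₁/T₂ ≈ 1.945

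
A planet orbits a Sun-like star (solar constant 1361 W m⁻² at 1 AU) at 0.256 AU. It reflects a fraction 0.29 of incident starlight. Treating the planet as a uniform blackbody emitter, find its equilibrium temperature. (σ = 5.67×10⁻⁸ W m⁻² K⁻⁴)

T_eq ≈ 505 K

Flux at 0.256 AU: S = 1361/0.256² = 2.08×10⁴ W m⁻².
Energy balance: absorbed = emitted ⇒ πR²·S(1−A) = 4πR²·σT_eq⁴, so T_eq⁴ = S(1−A)/(4σ).
T_eq = [2.08×10⁴ × 0.71 / (4 × 5.67×10⁻⁸)]^(1/4) = (6.50×10¹⁰)^(1/4) = 505 K.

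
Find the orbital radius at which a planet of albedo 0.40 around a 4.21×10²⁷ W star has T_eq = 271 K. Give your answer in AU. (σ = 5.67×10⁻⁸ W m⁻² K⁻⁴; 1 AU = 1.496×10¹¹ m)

d ≈ 2.71 AU

From T_eq⁴ = L(1−A)/(16πσd²): d = √[L(1−A)/(16πσT_eq⁴)].
d = √[4.21×10²⁷ × 0.60 / (16π × 5.67×10⁻⁸ × (271)⁴)] = 4.05×10¹¹ m = 2.71 AU.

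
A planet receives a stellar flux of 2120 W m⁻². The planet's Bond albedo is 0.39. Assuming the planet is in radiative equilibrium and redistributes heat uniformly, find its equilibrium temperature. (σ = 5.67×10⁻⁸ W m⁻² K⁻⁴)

T_eq ≈ 275 K

Energy balance: absorbed = emitted ⇒ πR²·S(1−A) = 4πR²·σT_eq⁴, so T_eq⁴ = S(1−A)/(4σ).
T_eq = [2120 × 0.61 / (4 × 5.67×10⁻⁸)]^(1/4) = (5.70×10⁹)^(1/4) = 275 K.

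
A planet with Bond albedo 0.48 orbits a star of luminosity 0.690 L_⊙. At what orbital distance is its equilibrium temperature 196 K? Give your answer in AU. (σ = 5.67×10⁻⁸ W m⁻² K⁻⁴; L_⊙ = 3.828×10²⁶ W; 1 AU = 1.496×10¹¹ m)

d ≈ 1.21 AU

L = 0.690 × 3.828×10²⁶ = 2.64×10²⁶ W.
From T_eq⁴ = L(1−A)/(16πσd²): d = √[L(1−A)/(16πσT_eq⁴)].
d = √[2.64×10²⁶ × 0.52 / (16π × 5.67×10⁻⁸ × (196)⁴)] = 1.81×10¹¹ m = 1.21 AU.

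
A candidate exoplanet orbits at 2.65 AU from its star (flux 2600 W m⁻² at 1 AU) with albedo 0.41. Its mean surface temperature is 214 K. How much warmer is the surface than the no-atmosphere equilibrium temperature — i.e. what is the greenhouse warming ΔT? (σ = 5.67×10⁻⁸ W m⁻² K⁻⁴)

S = 2600/2.65² = 370.2 W m⁻².
T_eq = [S(1−A)/(4σ)]^(1/4) = [370.2×0.59/(4×5.67×10⁻⁸)]^(1/4) = 176.2 K.
ΔT = T_surf − T_eq = 214 − 176.2.

ΔT ≈ 37.8 K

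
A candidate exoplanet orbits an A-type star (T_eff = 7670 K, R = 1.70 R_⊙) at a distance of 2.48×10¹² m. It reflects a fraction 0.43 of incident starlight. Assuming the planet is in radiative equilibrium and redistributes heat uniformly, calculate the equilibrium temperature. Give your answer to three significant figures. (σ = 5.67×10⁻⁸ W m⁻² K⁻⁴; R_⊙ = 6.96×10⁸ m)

R_⋆ = 1.70 × 6.96×10⁸ = 1.18×10⁹ m.
L = 4πR_⋆²σT_⋆⁴ = 4π(1.18×10⁹)² × 5.67×10⁻⁸ × (7670)⁴ = 3.45×10²⁷ W.
S = L/(4πd²) = 44.7 W m⁻².
Energy balance: absorbed = emitted ⇒ πR²·S(1−A) = 4πR²·σT_eq⁴, so T_eq⁴ = S(1−A)/(4σ).
T_eq = [44.7 × 0.57 / (4 × 5.67×10⁻⁸)]^(1/4) = (1.12×10⁸)^(1/4) = 103 K.

T_eq ≈ 103 K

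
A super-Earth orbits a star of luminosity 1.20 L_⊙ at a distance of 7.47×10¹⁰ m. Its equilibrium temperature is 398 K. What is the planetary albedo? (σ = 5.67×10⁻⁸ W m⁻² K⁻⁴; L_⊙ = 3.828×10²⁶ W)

A ≈ 0.13

L = 1.20 × 3.828×10²⁶ = 4.59×10²⁶ W.
Flux: S = L/(4πd²) = 4.59×10²⁶/(4π×(7.47×10¹⁰)²) = 6550 W m⁻².
From T_eq⁴ = S(1−A)/(4σ): 1−A = 4σT_eq⁴/S.
1−A = 4 × 5.67×10⁻⁸ × (398)⁴ / 6550 = 0.869.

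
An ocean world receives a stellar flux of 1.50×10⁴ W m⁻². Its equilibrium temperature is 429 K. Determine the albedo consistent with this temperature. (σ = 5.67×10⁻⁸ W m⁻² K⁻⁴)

A ≈ 0.49

From T_eq⁴ = S(1−A)/(4σ): 1−A = 4σT_eq⁴/S.
1−A = 4 × 5.67×10⁻⁸ × (429)⁴ / 1.50×10⁴ = 0.512.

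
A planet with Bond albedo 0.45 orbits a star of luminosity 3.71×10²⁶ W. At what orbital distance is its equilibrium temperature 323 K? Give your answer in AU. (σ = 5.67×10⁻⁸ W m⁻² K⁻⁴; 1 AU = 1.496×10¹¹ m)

d ≈ 0.542 AU

From T_eq⁴ = L(1−A)/(16πσd²): d = √[L(1−A)/(16πσT_eq⁴)].
d = √[3.71×10²⁶ × 0.55 / (16π × 5.67×10⁻⁸ × (323)⁴)] = 8.11×10¹⁰ m = 0.542 AU.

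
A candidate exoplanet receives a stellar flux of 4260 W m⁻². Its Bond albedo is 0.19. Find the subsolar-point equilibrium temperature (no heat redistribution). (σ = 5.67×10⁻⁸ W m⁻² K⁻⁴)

T_ss ≈ 497 K

At the subsolar point the surface absorbs S(1−A) and emits σT⁴ per unit area — no factor of 4, since only the local patch is in balance.
T = [4260 × 0.81 / 5.67×10⁻⁸]^(1/4) = (6.09×10¹⁰)^(1/4) = 497 K.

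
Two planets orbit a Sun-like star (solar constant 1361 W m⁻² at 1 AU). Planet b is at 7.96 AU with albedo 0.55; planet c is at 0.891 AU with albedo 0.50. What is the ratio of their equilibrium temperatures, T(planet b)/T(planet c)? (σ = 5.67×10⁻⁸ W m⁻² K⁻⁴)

T_eq = [S₀(1−A)/(4σd²)]^(1/4), so T ∝ (1−A)^(1/4) / √d.
T₁ = [1361×0.45/(4×5.67×10⁻⁸×7.96²)]^(1/4) = 80.80 K.
T₂ = [1361×0.50/(4×5.67×10⁻⁸×0.891²)]^(1/4) = 247.95 K.

T₁/T₂ ≈ 0.326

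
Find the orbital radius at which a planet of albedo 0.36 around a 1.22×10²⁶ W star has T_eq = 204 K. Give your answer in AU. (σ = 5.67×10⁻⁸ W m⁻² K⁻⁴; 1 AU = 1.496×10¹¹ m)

d ≈ 0.841 AU

From T_eq⁴ = L(1−A)/(16πσd²): d = √[L(1−A)/(16πσT_eq⁴)].
d = √[1.22×10²⁶ × 0.64 / (16π × 5.67×10⁻⁸ × (204)⁴)] = 1.26×10¹¹ m = 0.841 AU.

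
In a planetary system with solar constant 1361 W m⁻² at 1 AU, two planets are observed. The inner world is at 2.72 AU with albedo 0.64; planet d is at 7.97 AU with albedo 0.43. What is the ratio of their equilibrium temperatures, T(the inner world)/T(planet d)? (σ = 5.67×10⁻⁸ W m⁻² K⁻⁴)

T₁/T₂ ≈ 1.526

T_eq = [S₀(1−A)/(4σd²)]^(1/4), so T ∝ (1−A)^(1/4) / √d.
T₁ = [1361×0.36/(4×5.67×10⁻⁸×2.72²)]^(1/4) = 130.72 K.
T₂ = [1361×0.57/(4×5.67×10⁻⁸×7.97²)]^(1/4) = 85.66 K.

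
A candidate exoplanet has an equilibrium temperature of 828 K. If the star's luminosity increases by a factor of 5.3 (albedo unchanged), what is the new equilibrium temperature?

T_eq ≈ 1260 K

T_eq ∝ L^(1/4) · d^(−1/2).
T′ = 828 × 5.3^(1/4) = 1260 K.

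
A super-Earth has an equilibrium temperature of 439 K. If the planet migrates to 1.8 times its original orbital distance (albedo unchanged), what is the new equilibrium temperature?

T_eq ≈ 327 K

T_eq ∝ L^(1/4) · d^(−1/2).
T′ = 439 / 1.8^(1/2) = 327 K.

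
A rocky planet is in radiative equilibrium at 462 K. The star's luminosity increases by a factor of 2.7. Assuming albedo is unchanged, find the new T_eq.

T_eq ∝ L^(1/4) · d^(−1/2).
T′ = 462 × 2.7^(1/4) = 592 K.

T_eq ≈ 592 K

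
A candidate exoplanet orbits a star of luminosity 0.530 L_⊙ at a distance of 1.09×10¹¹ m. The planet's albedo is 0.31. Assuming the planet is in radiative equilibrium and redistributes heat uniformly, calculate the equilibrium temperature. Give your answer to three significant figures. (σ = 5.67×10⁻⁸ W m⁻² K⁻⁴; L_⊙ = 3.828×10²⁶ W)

T_eq ≈ 254 K

L = 0.530 × 3.828×10²⁶ = 2.03×10²⁶ W.
Flux: S = L/(4πd²) = 2.03×10²⁶/(4π×(1.09×10¹¹)²) = 1360 W m⁻².
Energy balance: absorbed = emitted ⇒ πR²·S(1−A) = 4πR²·σT_eq⁴, so T_eq⁴ = S(1−A)/(4σ).
T_eq = [1360 × 0.69 / (4 × 5.67×10⁻⁸)]^(1/4) = (4.13×10⁹)^(1/4) = 254 K.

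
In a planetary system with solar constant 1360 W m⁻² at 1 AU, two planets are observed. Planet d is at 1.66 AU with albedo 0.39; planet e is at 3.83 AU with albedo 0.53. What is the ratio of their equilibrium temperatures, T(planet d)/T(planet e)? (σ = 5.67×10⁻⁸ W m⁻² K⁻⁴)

T_eq = [S₀(1−A)/(4σd²)]^(1/4), so T ∝ (1−A)^(1/4) / √d.
T₁ = [1360×0.61/(4×5.67×10⁻⁸×1.66²)]^(1/4) = 190.88 K.
T₂ = [1360×0.47/(4×5.67×10⁻⁸×3.83²)]^(1/4) = 117.73 K.

T₁/T₂ ≈ 1.621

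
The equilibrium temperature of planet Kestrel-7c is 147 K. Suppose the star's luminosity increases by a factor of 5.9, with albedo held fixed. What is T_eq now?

T_eq ≈ 229 K

T_eq ∝ L^(1/4) · d^(−1/2).
T′ = 147 × 5.9^(1/4) = 229 K.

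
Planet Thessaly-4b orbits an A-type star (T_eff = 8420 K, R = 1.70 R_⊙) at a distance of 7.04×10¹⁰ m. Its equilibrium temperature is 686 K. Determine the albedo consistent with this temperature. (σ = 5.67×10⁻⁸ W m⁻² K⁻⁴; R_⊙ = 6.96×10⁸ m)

A ≈ 0.38

R_⋆ = 1.70 × 6.96×10⁸ = 1.18×10⁹ m.
L = 4πR_⋆²σT_⋆⁴ = 4π(1.18×10⁹)² × 5.67×10⁻⁸ × (8420)⁴ = 5.01×10²⁷ W.
S = L/(4πd²) = 8.05×10⁴ W m⁻².
From T_eq⁴ = S(1−A)/(4σ): 1−A = 4σT_eq⁴/S.
1−A = 4 × 5.67×10⁻⁸ × (686)⁴ / 8.05×10⁴ = 0.624.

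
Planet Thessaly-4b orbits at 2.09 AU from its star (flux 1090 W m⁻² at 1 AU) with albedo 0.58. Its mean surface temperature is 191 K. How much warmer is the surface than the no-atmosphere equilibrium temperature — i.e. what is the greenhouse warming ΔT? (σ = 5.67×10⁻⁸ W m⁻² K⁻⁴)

ΔT ≈ 44.4 K

S = 1090/2.09² = 249.5 W m⁻².
T_eq = [S(1−A)/(4σ)]^(1/4) = [249.5×0.42/(4×5.67×10⁻⁸)]^(1/4) = 146.6 K.
ΔT = T_surf − T_eq = 191 − 146.6.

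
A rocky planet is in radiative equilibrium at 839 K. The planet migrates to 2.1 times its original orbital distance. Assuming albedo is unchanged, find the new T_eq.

T_eq ∝ L^(1/4) · d^(−1/2).
T′ = 839 / 2.1^(1/2) = 579 K.

T_eq ≈ 579 K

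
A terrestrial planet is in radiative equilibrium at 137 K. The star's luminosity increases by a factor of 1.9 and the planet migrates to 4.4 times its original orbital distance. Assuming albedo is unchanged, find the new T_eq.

T_eq ∝ L^(1/4) · d^(−1/2).
T′ = 137 × 1.9^(1/4) / 4.4^(1/2) = 76.7 K.

T_eq ≈ 76.7 K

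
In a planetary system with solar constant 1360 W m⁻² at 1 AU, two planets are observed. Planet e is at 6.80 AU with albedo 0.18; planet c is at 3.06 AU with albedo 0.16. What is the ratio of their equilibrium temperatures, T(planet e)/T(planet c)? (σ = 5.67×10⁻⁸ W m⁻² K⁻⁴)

T₁/T₂ ≈ 0.667

T_eq = [S₀(1−A)/(4σd²)]^(1/4), so T ∝ (1−A)^(1/4) / √d.
T₁ = [1360×0.82/(4×5.67×10⁻⁸×6.80²)]^(1/4) = 101.55 K.
T₂ = [1360×0.84/(4×5.67×10⁻⁸×3.06²)]^(1/4) = 152.29 K.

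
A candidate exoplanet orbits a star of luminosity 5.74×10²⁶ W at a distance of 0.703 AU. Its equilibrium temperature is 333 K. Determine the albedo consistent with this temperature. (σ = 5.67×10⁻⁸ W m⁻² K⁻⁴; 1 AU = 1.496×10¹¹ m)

d = 0.703 AU = 1.05×10¹¹ m.
Flux: S = L/(4πd²) = 5.74×10²⁶/(4π×(1.05×10¹¹)²) = 4130 W m⁻².
From T_eq⁴ = S(1−A)/(4σ): 1−A = 4σT_eq⁴/S.
1−A = 4 × 5.67×10⁻⁸ × (333)⁴ / 4130 = 0.675.

A ≈ 0.32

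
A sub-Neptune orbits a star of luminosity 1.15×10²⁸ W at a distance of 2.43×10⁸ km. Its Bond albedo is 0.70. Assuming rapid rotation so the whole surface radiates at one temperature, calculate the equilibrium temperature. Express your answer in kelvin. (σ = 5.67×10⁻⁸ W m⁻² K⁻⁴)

d = 2.43×10⁸ km = 2.43×10¹¹ m.
Flux: S = L/(4πd²) = 1.15×10²⁸/(4π×(2.43×10¹¹)²) = 1.55×10⁴ W m⁻².
Energy balance: absorbed = emitted ⇒ πR²·S(1−A) = 4πR²·σT_eq⁴, so T_eq⁴ = S(1−A)/(4σ).
T_eq = [1.55×10⁴ × 0.30 / (4 × 5.67×10⁻⁸)]^(1/4) = (2.05×10¹⁰)^(1/4) = 378 K.

T_eq ≈ 378 K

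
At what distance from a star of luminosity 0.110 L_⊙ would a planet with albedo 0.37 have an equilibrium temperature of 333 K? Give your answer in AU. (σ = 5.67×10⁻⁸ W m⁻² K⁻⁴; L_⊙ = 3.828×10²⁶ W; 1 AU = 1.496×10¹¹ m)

L = 0.110 × 3.828×10²⁶ = 4.21×10²⁵ W.
From T_eq⁴ = L(1−A)/(16πσd²): d = √[L(1−A)/(16πσT_eq⁴)].
d = √[4.21×10²⁵ × 0.63 / (16π × 5.67×10⁻⁸ × (333)⁴)] = 2.75×10¹⁰ m = 0.184 AU.

d ≈ 0.184 AU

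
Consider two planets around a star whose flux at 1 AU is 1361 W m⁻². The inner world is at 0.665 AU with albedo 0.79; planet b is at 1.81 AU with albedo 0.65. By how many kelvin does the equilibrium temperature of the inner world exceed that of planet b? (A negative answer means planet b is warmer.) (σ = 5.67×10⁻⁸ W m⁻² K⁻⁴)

ΔT ≈ 71.9 K

T_eq = [S₀(1−A)/(4σd²)]^(1/4), so T ∝ (1−A)^(1/4) / √d.
T₁ = [1361×0.21/(4×5.67×10⁻⁸×0.665²)]^(1/4) = 231.05 K.
T₂ = [1361×0.35/(4×5.67×10⁻⁸×1.81²)]^(1/4) = 159.12 K.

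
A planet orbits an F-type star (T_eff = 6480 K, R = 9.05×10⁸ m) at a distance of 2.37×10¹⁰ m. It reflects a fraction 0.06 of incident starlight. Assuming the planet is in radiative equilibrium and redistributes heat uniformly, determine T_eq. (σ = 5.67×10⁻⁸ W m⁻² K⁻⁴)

T_eq ≈ 882 K

L = 4πR_⋆²σT_⋆⁴ = 4π(9.05×10⁸)² × 5.67×10⁻⁸ × (6480)⁴ = 1.03×10²⁷ W.
S = L/(4πd²) = 1.46×10⁵ W m⁻².
Energy balance: absorbed = emitted ⇒ πR²·S(1−A) = 4πR²·σT_eq⁴, so T_eq⁴ = S(1−A)/(4σ).
T_eq = [1.46×10⁵ × 0.94 / (4 × 5.67×10⁻⁸)]^(1/4) = (6.04×10¹¹)^(1/4) = 882 K.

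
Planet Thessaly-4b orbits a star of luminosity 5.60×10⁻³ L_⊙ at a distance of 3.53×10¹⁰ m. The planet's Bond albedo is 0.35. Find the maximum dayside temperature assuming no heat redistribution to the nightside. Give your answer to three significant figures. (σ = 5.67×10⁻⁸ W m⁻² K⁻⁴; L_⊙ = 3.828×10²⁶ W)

T_ss ≈ 199 K

L = 5.60×10⁻³ × 3.828×10²⁶ = 2.14×10²⁴ W.
Flux: S = L/(4πd²) = 2.14×10²⁴/(4π×(3.53×10¹⁰)²) = 137 W m⁻².
With no redistribution each surface element balances locally: S(1−A) = σT⁴.
T = [137 × 0.65 / 5.67×10⁻⁸]^(1/4) = (1.57×10⁹)^(1/4) = 199 K.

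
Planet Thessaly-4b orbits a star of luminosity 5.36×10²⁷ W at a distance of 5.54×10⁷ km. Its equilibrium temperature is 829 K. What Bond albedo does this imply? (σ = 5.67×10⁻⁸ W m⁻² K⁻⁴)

A ≈ 0.23

d = 5.54×10⁷ km = 5.54×10¹⁰ m.
Flux: S = L/(4πd²) = 5.36×10²⁷/(4π×(5.54×10¹⁰)²) = 1.39×10⁵ W m⁻².
From T_eq⁴ = S(1−A)/(4σ): 1−A = 4σT_eq⁴/S.
1−A = 4 × 5.67×10⁻⁸ × (829)⁴ / 1.39×10⁵ = 0.771.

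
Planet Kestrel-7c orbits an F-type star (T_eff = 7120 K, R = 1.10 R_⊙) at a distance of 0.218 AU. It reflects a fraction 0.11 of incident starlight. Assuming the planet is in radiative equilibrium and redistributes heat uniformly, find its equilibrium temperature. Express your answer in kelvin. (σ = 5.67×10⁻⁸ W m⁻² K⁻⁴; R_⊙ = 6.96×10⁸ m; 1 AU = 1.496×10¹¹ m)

T_eq ≈ 749 K

R_⋆ = 1.10 × 6.96×10⁸ = 7.66×10⁸ m.
d = 0.218 AU = 3.26×10¹⁰ m.
L = 4πR_⋆²σT_⋆⁴ = 4π(7.66×10⁸)² × 5.67×10⁻⁸ × (7120)⁴ = 1.07×10²⁷ W.
S = L/(4πd²) = 8.03×10⁴ W m⁻².
Energy balance: absorbed = emitted ⇒ πR²·S(1−A) = 4πR²·σT_eq⁴, so T_eq⁴ = S(1−A)/(4σ).
T_eq = [8.03×10⁴ × 0.89 / (4 × 5.67×10⁻⁸)]^(1/4) = (3.15×10¹¹)^(1/4) = 749 K.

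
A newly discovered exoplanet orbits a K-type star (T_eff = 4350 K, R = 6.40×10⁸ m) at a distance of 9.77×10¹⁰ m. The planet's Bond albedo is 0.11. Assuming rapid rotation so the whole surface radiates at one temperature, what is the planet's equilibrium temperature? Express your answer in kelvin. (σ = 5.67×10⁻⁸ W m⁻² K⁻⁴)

T_eq ≈ 242 K

L = 4πR_⋆²σT_⋆⁴ = 4π(6.40×10⁸)² × 5.67×10⁻⁸ × (4350)⁴ = 1.04×10²⁶ W.
S = L/(4πd²) = 871 W m⁻².
Energy balance: absorbed = emitted ⇒ πR²·S(1−A) = 4πR²·σT_eq⁴, so T_eq⁴ = S(1−A)/(4σ).
T_eq = [871 × 0.89 / (4 × 5.67×10⁻⁸)]^(1/4) = (3.42×10⁹)^(1/4) = 242 K.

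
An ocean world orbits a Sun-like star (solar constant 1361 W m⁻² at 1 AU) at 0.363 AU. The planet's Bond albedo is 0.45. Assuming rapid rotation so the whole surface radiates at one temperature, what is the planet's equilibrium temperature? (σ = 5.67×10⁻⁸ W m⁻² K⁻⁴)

Flux at 0.363 AU: S = 1361/0.363² = 1.03×10⁴ W m⁻².
Energy balance: absorbed = emitted ⇒ πR²·S(1−A) = 4πR²·σT_eq⁴, so T_eq⁴ = S(1−A)/(4σ).
T_eq = [1.03×10⁴ × 0.55 / (4 × 5.67×10⁻⁸)]^(1/4) = (2.50×10¹⁰)^(1/4) = 398 K.

T_eq ≈ 398 K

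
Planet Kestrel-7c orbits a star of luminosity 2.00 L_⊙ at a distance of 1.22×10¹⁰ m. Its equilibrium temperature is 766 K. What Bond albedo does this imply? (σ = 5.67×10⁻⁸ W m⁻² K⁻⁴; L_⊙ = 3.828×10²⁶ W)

A ≈ 0.81

L = 2.00 × 3.828×10²⁶ = 7.66×10²⁶ W.
Flux: S = L/(4πd²) = 7.66×10²⁶/(4π×(1.22×10¹⁰)²) = 4.09×10⁵ W m⁻².
From T_eq⁴ = S(1−A)/(4σ): 1−A = 4σT_eq⁴/S.
1−A = 4 × 5.67×10⁻⁸ × (766)⁴ / 4.09×10⁵ = 0.191.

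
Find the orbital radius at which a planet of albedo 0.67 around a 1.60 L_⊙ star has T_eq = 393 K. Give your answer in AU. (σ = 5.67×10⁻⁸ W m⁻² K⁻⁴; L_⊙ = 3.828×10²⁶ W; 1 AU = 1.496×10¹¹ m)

L = 1.60 × 3.828×10²⁶ = 6.12×10²⁶ W.
From T_eq⁴ = L(1−A)/(16πσd²): d = √[L(1−A)/(16πσT_eq⁴)].
d = √[6.12×10²⁶ × 0.33 / (16π × 5.67×10⁻⁸ × (393)⁴)] = 5.45×10¹⁰ m = 0.364 AU.

d ≈ 0.364 AU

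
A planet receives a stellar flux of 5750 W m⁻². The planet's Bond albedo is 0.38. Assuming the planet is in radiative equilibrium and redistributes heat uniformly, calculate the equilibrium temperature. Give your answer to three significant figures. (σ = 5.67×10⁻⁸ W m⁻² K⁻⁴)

Energy balance: absorbed = emitted ⇒ πR²·S(1−A) = 4πR²·σT_eq⁴, so T_eq⁴ = S(1−A)/(4σ).
T_eq = [5750 × 0.62 / (4 × 5.67×10⁻⁸)]^(1/4) = (1.57×10¹⁰)^(1/4) = 354 K.

T_eq ≈ 354 K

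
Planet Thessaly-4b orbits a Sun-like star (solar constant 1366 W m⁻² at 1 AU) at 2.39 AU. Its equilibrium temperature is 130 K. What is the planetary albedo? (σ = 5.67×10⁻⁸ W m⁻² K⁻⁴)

A ≈ 0.73

Flux at 2.39 AU: S = 1366/2.39² = 239 W m⁻².
From T_eq⁴ = S(1−A)/(4σ): 1−A = 4σT_eq⁴/S.
1−A = 4 × 5.67×10⁻⁸ × (130)⁴ / 239 = 0.271.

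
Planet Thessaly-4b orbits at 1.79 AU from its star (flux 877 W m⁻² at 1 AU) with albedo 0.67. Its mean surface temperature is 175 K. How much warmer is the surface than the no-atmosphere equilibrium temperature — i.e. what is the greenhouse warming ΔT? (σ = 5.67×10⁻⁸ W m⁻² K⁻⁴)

ΔT ≈ 33.7 K

S = 877/1.79² = 273.7 W m⁻².
T_eq = [S(1−A)/(4σ)]^(1/4) = [273.7×0.33/(4×5.67×10⁻⁸)]^(1/4) = 141.3 K.
ΔT = T_surf − T_eq = 175 − 141.3.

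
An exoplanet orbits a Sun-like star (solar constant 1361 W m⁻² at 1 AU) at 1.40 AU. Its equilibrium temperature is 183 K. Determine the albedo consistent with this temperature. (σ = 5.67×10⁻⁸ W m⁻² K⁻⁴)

Flux at 1.40 AU: S = 1361/1.40² = 694 W m⁻².
From T_eq⁴ = S(1−A)/(4σ): 1−A = 4σT_eq⁴/S.
1−A = 4 × 5.67×10⁻⁸ × (183)⁴ / 694 = 0.366.

A ≈ 0.63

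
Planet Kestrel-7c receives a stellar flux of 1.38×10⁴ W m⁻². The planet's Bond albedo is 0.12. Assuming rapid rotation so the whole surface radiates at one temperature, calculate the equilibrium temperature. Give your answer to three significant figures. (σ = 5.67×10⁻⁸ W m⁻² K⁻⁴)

T_eq ≈ 481 K

Energy balance: absorbed = emitted ⇒ πR²·S(1−A) = 4πR²·σT_eq⁴, so T_eq⁴ = S(1−A)/(4σ).
T_eq = [1.38×10⁴ × 0.88 / (4 × 5.67×10⁻⁸)]^(1/4) = (5.35×10¹⁰)^(1/4) = 481 K.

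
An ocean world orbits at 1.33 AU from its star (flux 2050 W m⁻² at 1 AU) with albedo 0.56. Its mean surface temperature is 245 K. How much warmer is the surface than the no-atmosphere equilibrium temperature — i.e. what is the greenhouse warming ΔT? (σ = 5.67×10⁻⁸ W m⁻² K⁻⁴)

ΔT ≈ 27.2 K

S = 2050/1.33² = 1159 W m⁻².
T_eq = [S(1−A)/(4σ)]^(1/4) = [1159×0.44/(4×5.67×10⁻⁸)]^(1/4) = 217.8 K.
ΔT = T_surf − T_eq = 245 − 217.8.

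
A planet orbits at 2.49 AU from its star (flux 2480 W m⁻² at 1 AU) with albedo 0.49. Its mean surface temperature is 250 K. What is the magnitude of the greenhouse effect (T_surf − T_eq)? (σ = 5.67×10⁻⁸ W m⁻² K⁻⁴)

S = 2480/2.49² = 400.0 W m⁻².
T_eq = [S(1−A)/(4σ)]^(1/4) = [400.0×0.51/(4×5.67×10⁻⁸)]^(1/4) = 173.2 K.
ΔT = T_surf − T_eq = 250 − 173.2.

ΔT ≈ 76.8 K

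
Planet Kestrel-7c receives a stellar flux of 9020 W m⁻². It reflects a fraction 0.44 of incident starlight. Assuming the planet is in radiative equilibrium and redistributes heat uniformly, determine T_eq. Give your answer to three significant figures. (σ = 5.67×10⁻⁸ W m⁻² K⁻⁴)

T_eq ≈ 386 K

Energy balance: absorbed = emitted ⇒ πR²·S(1−A) = 4πR²·σT_eq⁴, so T_eq⁴ = S(1−A)/(4σ).
T_eq = [9020 × 0.56 / (4 × 5.67×10⁻⁸)]^(1/4) = (2.23×10¹⁰)^(1/4) = 386 K.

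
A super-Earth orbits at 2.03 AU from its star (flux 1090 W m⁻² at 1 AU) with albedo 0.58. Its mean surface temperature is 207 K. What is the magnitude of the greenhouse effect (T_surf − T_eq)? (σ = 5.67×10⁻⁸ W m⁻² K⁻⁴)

ΔT ≈ 58.2 K

S = 1090/2.03² = 264.5 W m⁻².
T_eq = [S(1−A)/(4σ)]^(1/4) = [264.5×0.42/(4×5.67×10⁻⁸)]^(1/4) = 148.8 K.
ΔT = T_surf − T_eq = 207 − 148.8.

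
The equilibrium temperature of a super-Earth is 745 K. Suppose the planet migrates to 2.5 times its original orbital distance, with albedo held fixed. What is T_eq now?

T_eq ∝ L^(1/4) · d^(−1/2).
T′ = 745 / 2.5^(1/2) = 471 K.

T_eq ≈ 471 K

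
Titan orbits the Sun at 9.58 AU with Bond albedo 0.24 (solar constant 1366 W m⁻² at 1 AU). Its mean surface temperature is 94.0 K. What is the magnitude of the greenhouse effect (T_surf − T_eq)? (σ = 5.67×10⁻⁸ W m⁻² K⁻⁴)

ΔT ≈ 10.0 K

S = 1366/9.58² = 14.88 W m⁻².
T_eq = [S(1−A)/(4σ)]^(1/4) = [14.88×0.76/(4×5.67×10⁻⁸)]^(1/4) = 84.0 K.
ΔT = T_surf − T_eq = 94 − 84.0.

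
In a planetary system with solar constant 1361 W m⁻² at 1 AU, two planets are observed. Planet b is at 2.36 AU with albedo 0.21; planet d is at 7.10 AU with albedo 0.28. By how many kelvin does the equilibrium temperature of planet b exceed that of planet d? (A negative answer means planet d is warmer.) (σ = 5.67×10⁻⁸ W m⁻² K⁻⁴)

ΔT ≈ 74.6 K

T_eq = [S₀(1−A)/(4σd²)]^(1/4), so T ∝ (1−A)^(1/4) / √d.
T₁ = [1361×0.79/(4×5.67×10⁻⁸×2.36²)]^(1/4) = 170.81 K.
T₂ = [1361×0.72/(4×5.67×10⁻⁸×7.10²)]^(1/4) = 96.22 K.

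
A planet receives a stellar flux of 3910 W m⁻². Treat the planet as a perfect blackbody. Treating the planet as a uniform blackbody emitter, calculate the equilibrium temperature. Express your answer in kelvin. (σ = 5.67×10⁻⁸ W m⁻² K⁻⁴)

Energy balance: absorbed = emitted ⇒ πR²·S(1−A) = 4πR²·σT_eq⁴, so T_eq⁴ = S(1−A)/(4σ).
T_eq = [3910 × 1.00 / (4 × 5.67×10⁻⁸)]^(1/4) = (1.72×10¹⁰)^(1/4) = 362 K.

T_eq ≈ 362 K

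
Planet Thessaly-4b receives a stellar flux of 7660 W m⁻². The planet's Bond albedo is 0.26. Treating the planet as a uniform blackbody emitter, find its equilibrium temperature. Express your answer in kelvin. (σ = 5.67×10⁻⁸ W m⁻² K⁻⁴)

Energy balance: absorbed = emitted ⇒ πR²·S(1−A) = 4πR²·σT_eq⁴, so T_eq⁴ = S(1−A)/(4σ).
T_eq = [7660 × 0.74 / (4 × 5.67×10⁻⁸)]^(1/4) = (2.50×10¹⁰)^(1/4) = 398 K.

T_eq ≈ 398 K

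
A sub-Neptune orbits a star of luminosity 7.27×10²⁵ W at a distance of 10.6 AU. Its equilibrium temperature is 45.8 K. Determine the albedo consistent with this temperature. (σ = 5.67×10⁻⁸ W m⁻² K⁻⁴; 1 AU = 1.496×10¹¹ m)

d = 10.6 AU = 1.59×10¹² m.
Flux: S = L/(4πd²) = 7.27×10²⁵/(4π×(1.59×10¹²)²) = 2.30 W m⁻².
From T_eq⁴ = S(1−A)/(4σ): 1−A = 4σT_eq⁴/S.
1−A = 4 × 5.67×10⁻⁸ × (45.8)⁴ / 2.30 = 0.434.

A ≈ 0.57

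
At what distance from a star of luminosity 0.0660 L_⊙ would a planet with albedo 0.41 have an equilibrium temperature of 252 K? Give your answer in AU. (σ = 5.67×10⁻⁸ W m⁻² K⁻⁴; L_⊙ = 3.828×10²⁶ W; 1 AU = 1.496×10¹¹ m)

L = 0.0660 × 3.828×10²⁶ = 2.53×10²⁵ W.
From T_eq⁴ = L(1−A)/(16πσd²): d = √[L(1−A)/(16πσT_eq⁴)].
d = √[2.53×10²⁵ × 0.59 / (16π × 5.67×10⁻⁸ × (252)⁴)] = 3.60×10¹⁰ m = 0.241 AU.

d ≈ 0.241 AU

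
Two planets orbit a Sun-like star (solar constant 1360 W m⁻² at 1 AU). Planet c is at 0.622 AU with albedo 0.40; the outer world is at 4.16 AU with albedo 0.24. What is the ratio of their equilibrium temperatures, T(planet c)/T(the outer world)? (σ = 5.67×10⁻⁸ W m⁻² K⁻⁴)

T_eq = [S₀(1−A)/(4σd²)]^(1/4), so T ∝ (1−A)^(1/4) / √d.
T₁ = [1360×0.60/(4×5.67×10⁻⁸×0.622²)]^(1/4) = 310.54 K.
T₂ = [1360×0.76/(4×5.67×10⁻⁸×4.16²)]^(1/4) = 127.39 K.

T₁/T₂ ≈ 2.438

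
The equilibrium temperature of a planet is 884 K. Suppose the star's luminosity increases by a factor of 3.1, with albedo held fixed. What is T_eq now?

T_eq ∝ L^(1/4) · d^(−1/2).
T′ = 884 × 3.1^(1/4) = 1170 K.

T_eq ≈ 1170 K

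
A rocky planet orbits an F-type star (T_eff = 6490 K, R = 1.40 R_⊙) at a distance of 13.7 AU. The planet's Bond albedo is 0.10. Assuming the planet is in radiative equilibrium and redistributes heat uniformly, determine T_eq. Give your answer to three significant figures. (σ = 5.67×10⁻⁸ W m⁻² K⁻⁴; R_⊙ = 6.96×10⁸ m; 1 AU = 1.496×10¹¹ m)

R_⋆ = 1.40 × 6.96×10⁸ = 9.74×10⁸ m.
d = 13.7 AU = 2.05×10¹² m.
L = 4πR_⋆²σT_⋆⁴ = 4π(9.74×10⁸)² × 5.67×10⁻⁸ × (6490)⁴ = 1.20×10²⁷ W.
S = L/(4πd²) = 22.7 W m⁻².
Energy balance: absorbed = emitted ⇒ πR²·S(1−A) = 4πR²·σT_eq⁴, so T_eq⁴ = S(1−A)/(4σ).
T_eq = [22.7 × 0.90 / (4 × 5.67×10⁻⁸)]^(1/4) = (9.02×10⁷)^(1/4) = 97.5 K.

T_eq ≈ 97.5 K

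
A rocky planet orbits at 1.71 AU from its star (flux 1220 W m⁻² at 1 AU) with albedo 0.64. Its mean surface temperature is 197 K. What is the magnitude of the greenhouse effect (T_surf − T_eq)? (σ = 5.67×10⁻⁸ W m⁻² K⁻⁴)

S = 1220/1.71² = 417.2 W m⁻².
T_eq = [S(1−A)/(4σ)]^(1/4) = [417.2×0.36/(4×5.67×10⁻⁸)]^(1/4) = 160.4 K.
ΔT = T_surf − T_eq = 197 − 160.4.

ΔT ≈ 36.6 K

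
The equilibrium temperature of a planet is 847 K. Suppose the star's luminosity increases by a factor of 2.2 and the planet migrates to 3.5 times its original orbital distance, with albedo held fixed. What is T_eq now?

T_eq ∝ L^(1/4) · d^(−1/2).
T′ = 847 × 2.2^(1/4) / 3.5^(1/2) = 551 K.

T_eq ≈ 551 K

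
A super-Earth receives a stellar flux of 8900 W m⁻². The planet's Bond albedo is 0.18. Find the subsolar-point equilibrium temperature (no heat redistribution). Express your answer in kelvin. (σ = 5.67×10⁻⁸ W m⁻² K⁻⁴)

At the subsolar point the surface absorbs S(1−A) and emits σT⁴ per unit area — no factor of 4, since only the local patch is in balance.
T = [8900 × 0.82 / 5.67×10⁻⁸]^(1/4) = (1.29×10¹¹)^(1/4) = 599 K.

T_ss ≈ 599 K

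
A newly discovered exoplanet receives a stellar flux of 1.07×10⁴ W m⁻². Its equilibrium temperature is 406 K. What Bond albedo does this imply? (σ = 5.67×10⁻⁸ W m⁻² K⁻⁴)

From T_eq⁴ = S(1−A)/(4σ): 1−A = 4σT_eq⁴/S.
1−A = 4 × 5.67×10⁻⁸ × (406)⁴ / 1.07×10⁴ = 0.576.

A ≈ 0.42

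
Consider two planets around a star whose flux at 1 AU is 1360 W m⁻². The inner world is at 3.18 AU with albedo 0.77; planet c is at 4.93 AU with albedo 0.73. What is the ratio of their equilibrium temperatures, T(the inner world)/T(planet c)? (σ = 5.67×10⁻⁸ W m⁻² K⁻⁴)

T₁/T₂ ≈ 1.196

T_eq = [S₀(1−A)/(4σd²)]^(1/4), so T ∝ (1−A)^(1/4) / √d.
T₁ = [1360×0.23/(4×5.67×10⁻⁸×3.18²)]^(1/4) = 108.07 K.
T₂ = [1360×0.27/(4×5.67×10⁻⁸×4.93²)]^(1/4) = 90.34 K.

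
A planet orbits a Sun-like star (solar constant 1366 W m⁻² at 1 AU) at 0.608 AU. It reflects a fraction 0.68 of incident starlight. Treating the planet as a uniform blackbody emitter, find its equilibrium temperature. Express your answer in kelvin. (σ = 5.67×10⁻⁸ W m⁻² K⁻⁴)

Flux at 0.608 AU: S = 1366/0.608² = 3700 W m⁻².
Energy balance: absorbed = emitted ⇒ πR²·S(1−A) = 4πR²·σT_eq⁴, so T_eq⁴ = S(1−A)/(4σ).
T_eq = [3700 × 0.32 / (4 × 5.67×10⁻⁸)]^(1/4) = (5.21×10⁹)^(1/4) = 269 K.

T_eq ≈ 269 K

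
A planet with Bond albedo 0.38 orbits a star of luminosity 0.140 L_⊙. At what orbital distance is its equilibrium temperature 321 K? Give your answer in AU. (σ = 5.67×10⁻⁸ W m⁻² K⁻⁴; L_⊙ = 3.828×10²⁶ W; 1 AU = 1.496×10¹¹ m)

L = 0.140 × 3.828×10²⁶ = 5.36×10²⁵ W.
From T_eq⁴ = L(1−A)/(16πσd²): d = √[L(1−A)/(16πσT_eq⁴)].
d = √[5.36×10²⁵ × 0.62 / (16π × 5.67×10⁻⁸ × (321)⁴)] = 3.31×10¹⁰ m = 0.222 AU.

d ≈ 0.222 AU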